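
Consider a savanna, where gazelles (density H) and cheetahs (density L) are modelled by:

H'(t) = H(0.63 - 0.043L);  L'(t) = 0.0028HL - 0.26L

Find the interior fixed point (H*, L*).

H* ≈ 92.9, L* ≈ 14.7

Set dL/dt = 0 with L > 0: 0.0028H - 0.26 = 0, so H* = 0.26/0.0028 = 92.9.
Set dH/dt = 0 with H > 0: 0.63 - 0.043L = 0, so L* = 0.63/0.043 = 14.7.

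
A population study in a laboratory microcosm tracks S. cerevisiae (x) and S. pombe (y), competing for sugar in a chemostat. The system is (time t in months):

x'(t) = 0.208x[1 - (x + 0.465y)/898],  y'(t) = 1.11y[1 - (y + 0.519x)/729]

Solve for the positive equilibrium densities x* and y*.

x* ≈ 737, y* ≈ 347

Setting both brackets to zero gives the nullclines x + 0.465y = 898 and 0.519x + y = 729.
Substituting y = 729 - 0.519x into the first: x(1 - 0.465·0.519) = 898 - 0.465·729.
So x* = 559/0.759 = 737, and then y* = 729 - 0.519·737 = 347.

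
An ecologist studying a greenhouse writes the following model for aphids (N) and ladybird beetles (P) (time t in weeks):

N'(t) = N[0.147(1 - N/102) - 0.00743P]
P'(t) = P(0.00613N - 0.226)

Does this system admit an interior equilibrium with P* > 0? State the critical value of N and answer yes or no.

Threshold N = 36.9; K > 36.9, so yes, the predator persists.

The predator equation gives dP/dt > 0 only when N > 0.226/0.00613 = 36.9.
Without the predator, N → K = 102. Since 102 > 36.9, the predator can invade and persist.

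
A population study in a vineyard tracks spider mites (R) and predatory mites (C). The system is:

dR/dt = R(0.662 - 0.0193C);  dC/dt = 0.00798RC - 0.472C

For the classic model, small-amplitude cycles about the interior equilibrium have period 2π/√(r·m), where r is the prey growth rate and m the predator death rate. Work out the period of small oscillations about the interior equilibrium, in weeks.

Here r = 0.662 and m = 0.472, so r·m = 0.312.
ω = √0.312 = 0.559 per week, hence T = 2π/ω ≈ 11.2 weeks.

T ≈ 11.2 weeks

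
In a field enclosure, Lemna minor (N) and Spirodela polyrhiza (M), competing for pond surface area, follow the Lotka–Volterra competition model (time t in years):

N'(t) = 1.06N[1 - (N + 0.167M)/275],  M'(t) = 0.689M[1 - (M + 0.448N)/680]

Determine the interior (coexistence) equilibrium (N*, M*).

Setting both brackets to zero gives the nullclines N + 0.167M = 275 and 0.448N + M = 680.
Substituting M = 680 - 0.448N into the first: N(1 - 0.167·0.448) = 275 - 0.167·680.
So N* = 161/0.925 = 174, and then M* = 680 - 0.448·174 = 602.

N* ≈ 174, M* ≈ 602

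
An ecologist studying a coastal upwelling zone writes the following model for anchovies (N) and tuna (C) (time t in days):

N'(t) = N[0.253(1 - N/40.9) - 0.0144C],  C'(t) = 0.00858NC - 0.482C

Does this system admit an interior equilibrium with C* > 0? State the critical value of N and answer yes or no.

The predator equation gives dC/dt > 0 only when N > 0.482/0.00858 = 56.2.
Without the predator, N → K = 40.9. Since 40.9 < 56.2, the predator cannot invade.

Threshold N = 56.2; K < 56.2, so no, the predator goes extinct.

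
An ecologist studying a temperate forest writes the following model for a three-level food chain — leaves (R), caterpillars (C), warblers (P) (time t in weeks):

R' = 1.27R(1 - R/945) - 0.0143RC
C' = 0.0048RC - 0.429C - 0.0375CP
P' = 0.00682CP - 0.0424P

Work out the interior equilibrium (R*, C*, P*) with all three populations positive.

From dP/dt = 0: 0.00682C* = 0.0424, so C* = 6.22.
From dR/dt = 0: 1.27(1 - R*/945) = 0.0143·6.22, giving R* = 945·(1 - 0.07) = 879.
From dC/dt = 0: 0.0048·879 - 0.429 = 0.0375P*, so P* = 3.79/0.0375 = 101.

R* ≈ 879, C* ≈ 6.22, P* ≈ 101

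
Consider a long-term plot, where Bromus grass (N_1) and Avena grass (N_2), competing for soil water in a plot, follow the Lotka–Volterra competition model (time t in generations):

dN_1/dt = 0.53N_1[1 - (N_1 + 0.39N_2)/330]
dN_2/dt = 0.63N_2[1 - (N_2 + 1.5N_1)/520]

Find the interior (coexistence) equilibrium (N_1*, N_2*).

N_1* ≈ 307, N_2* ≈ 60.2

Setting both brackets to zero gives the nullclines N_1 + 0.39N_2 = 330 and 1.5N_1 + N_2 = 520.
Substituting N_2 = 520 - 1.5N_1 into the first: N_1(1 - 0.39·1.5) = 330 - 0.39·520.
So N_1* = 127/0.415 = 307, and then N_2* = 520 - 1.5·307 = 60.2.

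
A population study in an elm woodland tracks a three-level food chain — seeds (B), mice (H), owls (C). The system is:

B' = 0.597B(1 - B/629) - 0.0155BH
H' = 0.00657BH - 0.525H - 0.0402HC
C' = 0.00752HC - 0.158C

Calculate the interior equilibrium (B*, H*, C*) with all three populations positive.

From dC/dt = 0: 0.00752H* = 0.158, so H* = 21.
From dB/dt = 0: 0.597(1 - B*/629) = 0.0155·21, giving B* = 629·(1 - 0.546) = 286.
From dH/dt = 0: 0.00657·286 - 0.525 = 0.0402C*, so C* = 1.35/0.0402 = 33.7.

B* ≈ 286, H* ≈ 21, C* ≈ 33.7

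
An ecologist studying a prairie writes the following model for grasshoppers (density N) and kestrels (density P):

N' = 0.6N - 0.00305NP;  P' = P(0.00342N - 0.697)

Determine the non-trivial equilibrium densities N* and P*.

N* ≈ 204, P* ≈ 197

Set dP/dt = 0 with P > 0: 0.00342N - 0.697 = 0, so N* = 0.697/0.00342 = 204.
Set dN/dt = 0 with N > 0: 0.6 - 0.00305P = 0, so P* = 0.6/0.00305 = 197.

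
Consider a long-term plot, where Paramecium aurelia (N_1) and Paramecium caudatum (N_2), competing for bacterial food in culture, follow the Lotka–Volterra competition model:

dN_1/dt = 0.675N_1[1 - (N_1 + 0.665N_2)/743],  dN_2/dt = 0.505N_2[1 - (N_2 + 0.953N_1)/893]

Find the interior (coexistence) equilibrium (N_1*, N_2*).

Setting both brackets to zero gives the nullclines N_1 + 0.665N_2 = 743 and 0.953N_1 + N_2 = 893.
Substituting N_2 = 893 - 0.953N_1 into the first: N_1(1 - 0.665·0.953) = 743 - 0.665·893.
So N_1* = 149/0.366 = 407, and then N_2* = 893 - 0.953·407 = 505.

N_1* ≈ 407, N_2* ≈ 505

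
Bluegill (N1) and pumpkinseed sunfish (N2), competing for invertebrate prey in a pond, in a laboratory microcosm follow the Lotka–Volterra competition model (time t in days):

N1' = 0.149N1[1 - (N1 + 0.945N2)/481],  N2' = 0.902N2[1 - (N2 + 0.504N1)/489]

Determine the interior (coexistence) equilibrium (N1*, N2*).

Setting both brackets to zero gives the nullclines N1 + 0.945N2 = 481 and 0.504N1 + N2 = 489.
Substituting N2 = 489 - 0.504N1 into the first: N1(1 - 0.945·0.504) = 481 - 0.945·489.
So N1* = 18.9/0.524 = 36.1, and then N2* = 489 - 0.504·36.1 = 471.

N1* ≈ 36.1, N2* ≈ 471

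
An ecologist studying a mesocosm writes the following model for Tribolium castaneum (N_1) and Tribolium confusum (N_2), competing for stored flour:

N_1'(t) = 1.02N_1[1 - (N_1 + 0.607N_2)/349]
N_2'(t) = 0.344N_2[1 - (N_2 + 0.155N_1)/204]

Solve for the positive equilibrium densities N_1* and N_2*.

Setting both brackets to zero gives the nullclines N_1 + 0.607N_2 = 349 and 0.155N_1 + N_2 = 204.
Substituting N_2 = 204 - 0.155N_1 into the first: N_1(1 - 0.607·0.155) = 349 - 0.607·204.
So N_1* = 225/0.906 = 249, and then N_2* = 204 - 0.155·249 = 165.

N_1* ≈ 249, N_2* ≈ 165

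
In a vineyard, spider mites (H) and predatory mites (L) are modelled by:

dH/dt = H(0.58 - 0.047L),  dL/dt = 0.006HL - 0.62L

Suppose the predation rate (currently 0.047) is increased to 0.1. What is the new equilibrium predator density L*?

At the interior fixed point, setting dH/dt = 0 with H > 0 fixes L* = (prey growth rate)/(HL coefficient) — independent of the other coefficients.
With the change, L* = 0.58/0.1 = 5.8; it falls from 12.3.

L* ≈ 5.8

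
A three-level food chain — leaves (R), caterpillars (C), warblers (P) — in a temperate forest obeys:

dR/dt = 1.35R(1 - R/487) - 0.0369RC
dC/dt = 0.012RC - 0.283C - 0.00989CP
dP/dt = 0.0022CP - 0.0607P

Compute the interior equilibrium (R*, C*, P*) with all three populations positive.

R* ≈ 120, C* ≈ 27.6, P* ≈ 117

From dP/dt = 0: 0.0022C* = 0.0607, so C* = 27.6.
From dR/dt = 0: 1.35(1 - R*/487) = 0.0369·27.6, giving R* = 487·(1 - 0.754) = 120.
From dC/dt = 0: 0.012·120 - 0.283 = 0.00989P*, so P* = 1.15/0.00989 = 117.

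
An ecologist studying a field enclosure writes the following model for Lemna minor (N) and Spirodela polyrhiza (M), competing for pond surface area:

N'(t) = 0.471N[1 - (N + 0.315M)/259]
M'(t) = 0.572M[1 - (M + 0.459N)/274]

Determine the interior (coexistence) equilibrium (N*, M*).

Setting both brackets to zero gives the nullclines N + 0.315M = 259 and 0.459N + M = 274.
Substituting M = 274 - 0.459N into the first: N(1 - 0.315·0.459) = 259 - 0.315·274.
So N* = 173/0.855 = 202, and then M* = 274 - 0.459·202 = 181.

N* ≈ 202, M* ≈ 181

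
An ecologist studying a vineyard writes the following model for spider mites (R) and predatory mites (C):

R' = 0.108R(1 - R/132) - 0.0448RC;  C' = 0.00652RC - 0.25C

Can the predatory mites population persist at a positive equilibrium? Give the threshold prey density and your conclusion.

Threshold R = 38.3; K > 38.3, so yes, the predator persists.

The predator equation gives dC/dt > 0 only when R > 0.25/0.00652 = 38.3.
Without the predator, R → K = 132. Since 132 > 38.3, the predator can invade and persist.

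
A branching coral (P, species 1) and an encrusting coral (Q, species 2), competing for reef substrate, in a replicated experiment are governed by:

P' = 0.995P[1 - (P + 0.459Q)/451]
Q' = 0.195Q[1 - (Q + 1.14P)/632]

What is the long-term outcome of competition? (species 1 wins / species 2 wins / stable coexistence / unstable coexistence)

stable coexistence

Compare the nullcline intercepts: K1/α12 = 451/0.459 = 983 > K2 = 632; K2/α21 = 632/1.14 = 554 > K1 = 451.
Since both inequalities hold, each species can invade when rare, so the interior equilibrium is stable.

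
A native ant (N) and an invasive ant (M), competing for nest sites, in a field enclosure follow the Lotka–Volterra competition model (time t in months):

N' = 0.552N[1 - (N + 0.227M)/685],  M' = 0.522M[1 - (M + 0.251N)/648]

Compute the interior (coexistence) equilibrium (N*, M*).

N* ≈ 570, M* ≈ 505

Setting both brackets to zero gives the nullclines N + 0.227M = 685 and 0.251N + M = 648.
Substituting M = 648 - 0.251N into the first: N(1 - 0.227·0.251) = 685 - 0.227·648.
So N* = 538/0.943 = 570, and then M* = 648 - 0.251·570 = 505.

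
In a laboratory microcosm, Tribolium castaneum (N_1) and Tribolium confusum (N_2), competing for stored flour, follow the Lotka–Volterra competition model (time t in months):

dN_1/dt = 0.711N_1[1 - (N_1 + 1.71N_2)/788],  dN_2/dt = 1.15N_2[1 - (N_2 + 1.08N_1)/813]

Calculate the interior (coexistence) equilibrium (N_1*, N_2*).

Setting both brackets to zero gives the nullclines N_1 + 1.71N_2 = 788 and 1.08N_1 + N_2 = 813.
Substituting N_2 = 813 - 1.08N_1 into the first: N_1(1 - 1.71·1.08) = 788 - 1.71·813.
So N_1* = -602/-0.847 = 711, and then N_2* = 813 - 1.08·711 = 44.9.

N_1* ≈ 711, N_2* ≈ 44.9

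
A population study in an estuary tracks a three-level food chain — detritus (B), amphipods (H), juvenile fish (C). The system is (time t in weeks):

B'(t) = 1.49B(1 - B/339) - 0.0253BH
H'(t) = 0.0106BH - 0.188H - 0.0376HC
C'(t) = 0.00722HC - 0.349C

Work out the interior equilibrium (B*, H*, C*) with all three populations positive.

From dC/dt = 0: 0.00722H* = 0.349, so H* = 48.3.
From dB/dt = 0: 1.49(1 - B*/339) = 0.0253·48.3, giving B* = 339·(1 - 0.821) = 60.8.
From dH/dt = 0: 0.0106·60.8 - 0.188 = 0.0376C*, so C* = 0.456/0.0376 = 12.1.

B* ≈ 60.8, H* ≈ 48.3, C* ≈ 12.1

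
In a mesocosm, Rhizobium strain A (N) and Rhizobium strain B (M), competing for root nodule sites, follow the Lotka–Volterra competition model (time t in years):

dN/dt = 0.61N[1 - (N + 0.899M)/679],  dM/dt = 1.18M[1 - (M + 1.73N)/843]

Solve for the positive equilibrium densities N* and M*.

Setting both brackets to zero gives the nullclines N + 0.899M = 679 and 1.73N + M = 843.
Substituting M = 843 - 1.73N into the first: N(1 - 0.899·1.73) = 679 - 0.899·843.
So N* = -78.9/-0.555 = 142, and then M* = 843 - 1.73·142 = 597.

N* ≈ 142, M* ≈ 597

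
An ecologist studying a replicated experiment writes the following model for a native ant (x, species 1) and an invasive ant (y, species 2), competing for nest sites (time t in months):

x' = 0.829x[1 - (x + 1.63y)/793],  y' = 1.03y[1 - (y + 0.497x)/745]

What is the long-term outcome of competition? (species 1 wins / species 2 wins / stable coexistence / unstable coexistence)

species 2 excludes species 1

Compare the nullcline intercepts: K1/α12 = 793/1.63 = 487 < K2 = 745; K2/α21 = 745/0.497 = 1500 > K1 = 793.
Since the inequalities point opposite ways, species 2 can invade but species 1 cannot.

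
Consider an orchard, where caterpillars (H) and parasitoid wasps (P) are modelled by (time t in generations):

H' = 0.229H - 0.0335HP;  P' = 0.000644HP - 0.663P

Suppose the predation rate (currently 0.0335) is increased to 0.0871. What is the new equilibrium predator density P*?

P* ≈ 2.63

At the interior fixed point, setting dH/dt = 0 with H > 0 fixes P* = (prey growth rate)/(HP coefficient) — independent of the other coefficients.
With the change, P* = 0.229/0.0871 = 2.63; it falls from 6.84.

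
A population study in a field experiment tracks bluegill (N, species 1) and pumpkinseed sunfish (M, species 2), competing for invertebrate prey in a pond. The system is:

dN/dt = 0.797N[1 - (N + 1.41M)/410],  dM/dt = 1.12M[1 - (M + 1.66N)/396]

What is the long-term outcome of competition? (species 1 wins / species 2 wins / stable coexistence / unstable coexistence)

unstable coexistence (outcome depends on initial conditions)

Compare the nullcline intercepts: K1/α12 = 410/1.41 = 291 < K2 = 396; K2/α21 = 396/1.66 = 239 < K1 = 410.
Since both are reversed, neither can invade when rare; the interior point is a saddle.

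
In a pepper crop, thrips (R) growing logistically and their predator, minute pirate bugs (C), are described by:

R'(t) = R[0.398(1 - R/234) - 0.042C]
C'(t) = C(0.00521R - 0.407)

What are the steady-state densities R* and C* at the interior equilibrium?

R* ≈ 78.1, C* ≈ 6.31

From dC/dt = 0 with C > 0: 0.00521R* = 0.407, so R* = 78.1.
Substitute into dR/dt = 0: 0.398(1 - 78.1/234) = 0.042C*.
The bracket is 0.666, giving C* = 0.265/0.042 = 6.31.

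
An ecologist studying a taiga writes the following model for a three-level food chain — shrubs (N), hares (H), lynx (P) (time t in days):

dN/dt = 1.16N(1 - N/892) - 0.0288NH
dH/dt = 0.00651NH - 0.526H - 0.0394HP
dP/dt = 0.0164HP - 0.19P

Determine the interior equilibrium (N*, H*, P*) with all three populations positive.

From dP/dt = 0: 0.0164H* = 0.19, so H* = 11.6.
From dN/dt = 0: 1.16(1 - N*/892) = 0.0288·11.6, giving N* = 892·(1 - 0.288) = 635.
From dH/dt = 0: 0.00651·635 - 0.526 = 0.0394P*, so P* = 3.61/0.0394 = 91.6.

N* ≈ 635, H* ≈ 11.6, P* ≈ 91.6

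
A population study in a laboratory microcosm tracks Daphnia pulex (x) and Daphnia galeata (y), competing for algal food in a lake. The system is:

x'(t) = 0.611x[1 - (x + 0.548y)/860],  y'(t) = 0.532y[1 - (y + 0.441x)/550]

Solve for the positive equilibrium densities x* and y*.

Setting both brackets to zero gives the nullclines x + 0.548y = 860 and 0.441x + y = 550.
Substituting y = 550 - 0.441x into the first: x(1 - 0.548·0.441) = 860 - 0.548·550.
So x* = 559/0.758 = 737, and then y* = 550 - 0.441·737 = 225.

x* ≈ 737, y* ≈ 225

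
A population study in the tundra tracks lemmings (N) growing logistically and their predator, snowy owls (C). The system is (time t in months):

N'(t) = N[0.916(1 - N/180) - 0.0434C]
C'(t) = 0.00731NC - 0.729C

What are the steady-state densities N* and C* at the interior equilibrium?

N* ≈ 99.7, C* ≈ 9.41

From dC/dt = 0 with C > 0: 0.00731N* = 0.729, so N* = 99.7.
Substitute into dN/dt = 0: 0.916(1 - 99.7/180) = 0.0434C*.
The bracket is 0.446, giving C* = 0.409/0.0434 = 9.41.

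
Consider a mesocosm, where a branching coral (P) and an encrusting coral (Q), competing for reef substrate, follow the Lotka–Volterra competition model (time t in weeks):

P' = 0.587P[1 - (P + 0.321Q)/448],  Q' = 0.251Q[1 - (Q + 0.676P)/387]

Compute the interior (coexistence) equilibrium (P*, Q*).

Setting both brackets to zero gives the nullclines P + 0.321Q = 448 and 0.676P + Q = 387.
Substituting Q = 387 - 0.676P into the first: P(1 - 0.321·0.676) = 448 - 0.321·387.
So P* = 324/0.783 = 414, and then Q* = 387 - 0.676·414 = 107.

P* ≈ 414, Q* ≈ 107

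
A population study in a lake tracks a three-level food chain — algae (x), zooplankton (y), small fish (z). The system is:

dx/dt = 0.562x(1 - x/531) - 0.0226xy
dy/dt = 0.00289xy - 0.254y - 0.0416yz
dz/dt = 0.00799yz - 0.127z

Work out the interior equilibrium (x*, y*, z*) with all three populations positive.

x* ≈ 192, y* ≈ 15.9, z* ≈ 7.2

From dz/dt = 0: 0.00799y* = 0.127, so y* = 15.9.
From dx/dt = 0: 0.562(1 - x*/531) = 0.0226·15.9, giving x* = 531·(1 - 0.639) = 192.
From dy/dt = 0: 0.00289·192 - 0.254 = 0.0416z*, so z* = 0.3/0.0416 = 7.2.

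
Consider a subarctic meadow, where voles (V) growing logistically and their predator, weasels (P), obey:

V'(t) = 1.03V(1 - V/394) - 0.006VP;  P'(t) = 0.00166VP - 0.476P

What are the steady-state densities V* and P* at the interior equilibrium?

From dP/dt = 0 with P > 0: 0.00166V* = 0.476, so V* = 287.
Substitute into dV/dt = 0: 1.03(1 - 287/394) = 0.006P*.
The bracket is 0.272, giving P* = 0.28/0.006 = 46.7.

V* ≈ 287, P* ≈ 46.7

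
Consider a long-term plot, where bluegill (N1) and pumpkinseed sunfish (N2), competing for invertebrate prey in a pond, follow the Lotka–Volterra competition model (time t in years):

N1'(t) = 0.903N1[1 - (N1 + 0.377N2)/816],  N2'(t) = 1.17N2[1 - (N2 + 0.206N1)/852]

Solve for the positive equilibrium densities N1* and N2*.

Setting both brackets to zero gives the nullclines N1 + 0.377N2 = 816 and 0.206N1 + N2 = 852.
Substituting N2 = 852 - 0.206N1 into the first: N1(1 - 0.377·0.206) = 816 - 0.377·852.
So N1* = 495/0.922 = 536, and then N2* = 852 - 0.206·536 = 741.

N1* ≈ 536, N2* ≈ 741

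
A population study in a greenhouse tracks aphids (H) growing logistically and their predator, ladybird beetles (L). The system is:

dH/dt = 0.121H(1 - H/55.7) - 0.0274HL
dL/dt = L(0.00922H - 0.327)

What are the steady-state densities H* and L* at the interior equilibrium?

H* ≈ 35.5, L* ≈ 1.6

From dL/dt = 0 with L > 0: 0.00922H* = 0.327, so H* = 35.5.
Substitute into dH/dt = 0: 0.121(1 - 35.5/55.7) = 0.0274L*.
The bracket is 0.363, giving L* = 0.044/0.0274 = 1.6.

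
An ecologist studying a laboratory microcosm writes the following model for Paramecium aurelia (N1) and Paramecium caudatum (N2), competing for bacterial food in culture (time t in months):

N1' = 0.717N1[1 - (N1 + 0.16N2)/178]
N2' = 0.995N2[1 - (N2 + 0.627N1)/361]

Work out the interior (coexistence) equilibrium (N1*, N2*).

Setting both brackets to zero gives the nullclines N1 + 0.16N2 = 178 and 0.627N1 + N2 = 361.
Substituting N2 = 361 - 0.627N1 into the first: N1(1 - 0.16·0.627) = 178 - 0.16·361.
So N1* = 120/0.9 = 134, and then N2* = 361 - 0.627·134 = 277.

N1* ≈ 134, N2* ≈ 277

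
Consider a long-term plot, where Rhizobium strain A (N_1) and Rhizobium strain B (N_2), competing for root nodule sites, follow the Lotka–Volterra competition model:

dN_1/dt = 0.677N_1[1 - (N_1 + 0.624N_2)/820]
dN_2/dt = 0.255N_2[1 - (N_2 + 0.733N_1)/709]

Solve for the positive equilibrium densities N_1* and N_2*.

Setting both brackets to zero gives the nullclines N_1 + 0.624N_2 = 820 and 0.733N_1 + N_2 = 709.
Substituting N_2 = 709 - 0.733N_1 into the first: N_1(1 - 0.624·0.733) = 820 - 0.624·709.
So N_1* = 378/0.543 = 696, and then N_2* = 709 - 0.733·696 = 199.

N_1* ≈ 696, N_2* ≈ 199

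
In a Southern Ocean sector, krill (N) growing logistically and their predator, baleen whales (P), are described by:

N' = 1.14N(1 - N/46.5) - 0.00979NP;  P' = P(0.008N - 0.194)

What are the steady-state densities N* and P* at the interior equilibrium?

From dP/dt = 0 with P > 0: 0.008N* = 0.194, so N* = 24.2.
Substitute into dN/dt = 0: 1.14(1 - 24.2/46.5) = 0.00979P*.
The bracket is 0.478, giving P* = 0.545/0.00979 = 55.7.

N* ≈ 24.2, P* ≈ 55.7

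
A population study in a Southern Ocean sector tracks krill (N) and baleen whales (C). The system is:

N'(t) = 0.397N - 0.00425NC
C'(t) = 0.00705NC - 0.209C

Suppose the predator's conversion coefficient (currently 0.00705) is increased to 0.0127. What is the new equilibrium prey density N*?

At the interior fixed point, setting dC/dt = 0 with C > 0 fixes N* = (predator death rate)/(NC coefficient) — independent of the other coefficients.
With the change, N* = 0.209/0.0127 = 16.5; it falls from 29.6.

N* ≈ 16.5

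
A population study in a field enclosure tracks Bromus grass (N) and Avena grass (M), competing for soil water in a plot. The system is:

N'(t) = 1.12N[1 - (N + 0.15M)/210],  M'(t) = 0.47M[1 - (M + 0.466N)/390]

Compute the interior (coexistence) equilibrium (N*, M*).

Setting both brackets to zero gives the nullclines N + 0.15M = 210 and 0.466N + M = 390.
Substituting M = 390 - 0.466N into the first: N(1 - 0.15·0.466) = 210 - 0.15·390.
So N* = 152/0.93 = 163, and then M* = 390 - 0.466·163 = 314.

N* ≈ 163, M* ≈ 314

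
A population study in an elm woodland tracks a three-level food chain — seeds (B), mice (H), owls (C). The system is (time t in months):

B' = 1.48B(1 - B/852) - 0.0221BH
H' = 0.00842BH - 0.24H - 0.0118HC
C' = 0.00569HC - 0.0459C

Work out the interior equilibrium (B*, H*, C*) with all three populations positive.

B* ≈ 749, H* ≈ 8.07, C* ≈ 514

From dC/dt = 0: 0.00569H* = 0.0459, so H* = 8.07.
From dB/dt = 0: 1.48(1 - B*/852) = 0.0221·8.07, giving B* = 852·(1 - 0.12) = 749.
From dH/dt = 0: 0.00842·749 - 0.24 = 0.0118C*, so C* = 6.07/0.0118 = 514.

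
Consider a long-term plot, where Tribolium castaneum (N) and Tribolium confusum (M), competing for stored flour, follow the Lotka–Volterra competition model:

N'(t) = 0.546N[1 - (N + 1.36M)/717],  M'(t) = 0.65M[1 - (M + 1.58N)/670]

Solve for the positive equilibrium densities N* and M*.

Setting both brackets to zero gives the nullclines N + 1.36M = 717 and 1.58N + M = 670.
Substituting M = 670 - 1.58N into the first: N(1 - 1.36·1.58) = 717 - 1.36·670.
So N* = -194/-1.15 = 169, and then M* = 670 - 1.58·169 = 403.

N* ≈ 169, M* ≈ 403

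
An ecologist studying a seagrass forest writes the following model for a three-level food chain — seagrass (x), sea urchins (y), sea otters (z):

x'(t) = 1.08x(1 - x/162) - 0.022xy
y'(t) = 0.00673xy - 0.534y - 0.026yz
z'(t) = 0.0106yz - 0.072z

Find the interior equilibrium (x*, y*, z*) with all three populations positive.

From dz/dt = 0: 0.0106y* = 0.072, so y* = 6.79.
From dx/dt = 0: 1.08(1 - x*/162) = 0.022·6.79, giving x* = 162·(1 - 0.138) = 140.
From dy/dt = 0: 0.00673·140 - 0.534 = 0.026z*, so z* = 0.405/0.026 = 15.6.

x* ≈ 140, y* ≈ 6.79, z* ≈ 15.6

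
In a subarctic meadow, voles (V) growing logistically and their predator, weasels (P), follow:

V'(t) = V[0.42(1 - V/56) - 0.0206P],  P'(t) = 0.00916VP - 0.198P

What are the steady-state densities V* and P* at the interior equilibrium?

V* ≈ 21.6, P* ≈ 12.5

From dP/dt = 0 with P > 0: 0.00916V* = 0.198, so V* = 21.6.
Substitute into dV/dt = 0: 0.42(1 - 21.6/56) = 0.0206P*.
The bracket is 0.614, giving P* = 0.258/0.0206 = 12.5.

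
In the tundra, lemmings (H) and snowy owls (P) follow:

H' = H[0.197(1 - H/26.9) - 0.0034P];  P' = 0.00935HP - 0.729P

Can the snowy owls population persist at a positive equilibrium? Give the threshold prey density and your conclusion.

Threshold H = 78; K < 78, so no, the predator goes extinct.

The predator equation gives dP/dt > 0 only when H > 0.729/0.00935 = 78.
Without the predator, H → K = 26.9. Since 26.9 < 78, the predator cannot invade.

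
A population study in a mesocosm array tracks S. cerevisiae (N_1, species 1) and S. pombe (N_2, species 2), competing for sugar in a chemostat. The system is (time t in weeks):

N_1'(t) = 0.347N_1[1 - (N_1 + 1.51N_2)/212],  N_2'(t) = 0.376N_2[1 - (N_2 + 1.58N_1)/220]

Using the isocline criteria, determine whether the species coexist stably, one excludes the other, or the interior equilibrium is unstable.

unstable coexistence (outcome depends on initial conditions)

Compare the nullcline intercepts: K1/α12 = 212/1.51 = 140 < K2 = 220; K2/α21 = 220/1.58 = 139 < K1 = 212.
Since both are reversed, neither can invade when rare; the interior point is a saddle.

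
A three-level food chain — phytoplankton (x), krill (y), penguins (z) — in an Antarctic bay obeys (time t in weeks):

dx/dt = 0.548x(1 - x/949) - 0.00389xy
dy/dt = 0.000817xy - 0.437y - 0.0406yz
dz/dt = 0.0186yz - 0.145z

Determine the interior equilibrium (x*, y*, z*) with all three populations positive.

From dz/dt = 0: 0.0186y* = 0.145, so y* = 7.8.
From dx/dt = 0: 0.548(1 - x*/949) = 0.00389·7.8, giving x* = 949·(1 - 0.0553) = 896.
From dy/dt = 0: 0.000817·896 - 0.437 = 0.0406z*, so z* = 0.295/0.0406 = 7.28.

x* ≈ 896, y* ≈ 7.8, z* ≈ 7.28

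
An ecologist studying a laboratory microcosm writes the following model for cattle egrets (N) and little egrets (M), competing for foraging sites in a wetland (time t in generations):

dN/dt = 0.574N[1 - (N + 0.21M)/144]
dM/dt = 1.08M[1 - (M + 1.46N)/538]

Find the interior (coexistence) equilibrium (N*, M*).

Setting both brackets to zero gives the nullclines N + 0.21M = 144 and 1.46N + M = 538.
Substituting M = 538 - 1.46N into the first: N(1 - 0.21·1.46) = 144 - 0.21·538.
So N* = 31/0.693 = 44.7, and then M* = 538 - 1.46·44.7 = 473.

N* ≈ 44.7, M* ≈ 473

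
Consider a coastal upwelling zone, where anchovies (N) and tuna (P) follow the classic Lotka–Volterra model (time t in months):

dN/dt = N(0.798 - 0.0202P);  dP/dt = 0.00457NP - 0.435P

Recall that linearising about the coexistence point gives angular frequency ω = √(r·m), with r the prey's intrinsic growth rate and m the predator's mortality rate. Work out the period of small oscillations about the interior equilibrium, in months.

Here r = 0.798 and m = 0.435, so r·m = 0.347.
ω = √0.347 = 0.589 per month, hence T = 2π/ω ≈ 10.7 months.

T ≈ 10.7 months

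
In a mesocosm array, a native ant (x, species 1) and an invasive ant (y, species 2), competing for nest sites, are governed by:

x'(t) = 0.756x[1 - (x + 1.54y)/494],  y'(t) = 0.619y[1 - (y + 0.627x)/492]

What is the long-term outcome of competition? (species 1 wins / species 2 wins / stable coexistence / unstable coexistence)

species 2 excludes species 1

Compare the nullcline intercepts: K1/α12 = 494/1.54 = 321 < K2 = 492; K2/α21 = 492/0.627 = 785 > K1 = 494.
Since the inequalities point opposite ways, species 2 can invade but species 1 cannot.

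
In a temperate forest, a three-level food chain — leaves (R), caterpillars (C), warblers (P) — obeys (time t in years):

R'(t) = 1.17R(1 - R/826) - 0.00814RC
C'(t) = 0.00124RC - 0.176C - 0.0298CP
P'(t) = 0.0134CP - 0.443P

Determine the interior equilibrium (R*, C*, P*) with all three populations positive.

R* ≈ 636, C* ≈ 33.1, P* ≈ 20.6

From dP/dt = 0: 0.0134C* = 0.443, so C* = 33.1.
From dR/dt = 0: 1.17(1 - R*/826) = 0.00814·33.1, giving R* = 826·(1 - 0.23) = 636.
From dC/dt = 0: 0.00124·636 - 0.176 = 0.0298P*, so P* = 0.613/0.0298 = 20.6.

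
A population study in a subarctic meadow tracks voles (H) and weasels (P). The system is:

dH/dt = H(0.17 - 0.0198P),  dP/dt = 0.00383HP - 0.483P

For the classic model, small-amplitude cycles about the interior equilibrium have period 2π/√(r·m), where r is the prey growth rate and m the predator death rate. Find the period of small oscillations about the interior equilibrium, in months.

T ≈ 21.9 months

Here r = 0.17 and m = 0.483, so r·m = 0.0821.
ω = √0.0821 = 0.287 per month, hence T = 2π/ω ≈ 21.9 months.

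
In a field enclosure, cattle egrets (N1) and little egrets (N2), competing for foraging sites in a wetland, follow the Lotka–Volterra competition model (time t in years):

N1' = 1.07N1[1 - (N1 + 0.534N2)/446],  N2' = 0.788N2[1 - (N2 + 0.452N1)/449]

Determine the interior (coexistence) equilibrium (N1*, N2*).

Setting both brackets to zero gives the nullclines N1 + 0.534N2 = 446 and 0.452N1 + N2 = 449.
Substituting N2 = 449 - 0.452N1 into the first: N1(1 - 0.534·0.452) = 446 - 0.534·449.
So N1* = 206/0.759 = 272, and then N2* = 449 - 0.452·272 = 326.

N1* ≈ 272, N2* ≈ 326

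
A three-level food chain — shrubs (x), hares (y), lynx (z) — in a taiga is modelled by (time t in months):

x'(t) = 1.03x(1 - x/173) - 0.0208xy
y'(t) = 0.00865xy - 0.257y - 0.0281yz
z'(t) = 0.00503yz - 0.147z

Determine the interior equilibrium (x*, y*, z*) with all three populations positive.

From dz/dt = 0: 0.00503y* = 0.147, so y* = 29.2.
From dx/dt = 0: 1.03(1 - x*/173) = 0.0208·29.2, giving x* = 173·(1 - 0.59) = 70.9.
From dy/dt = 0: 0.00865·70.9 - 0.257 = 0.0281z*, so z* = 0.356/0.0281 = 12.7.

x* ≈ 70.9, y* ≈ 29.2, z* ≈ 12.7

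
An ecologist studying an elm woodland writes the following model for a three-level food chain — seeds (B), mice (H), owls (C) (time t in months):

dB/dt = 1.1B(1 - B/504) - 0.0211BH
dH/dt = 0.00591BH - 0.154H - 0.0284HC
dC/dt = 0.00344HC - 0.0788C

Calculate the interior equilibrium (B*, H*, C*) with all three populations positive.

From dC/dt = 0: 0.00344H* = 0.0788, so H* = 22.9.
From dB/dt = 0: 1.1(1 - B*/504) = 0.0211·22.9, giving B* = 504·(1 - 0.439) = 283.
From dH/dt = 0: 0.00591·283 - 0.154 = 0.0284C*, so C* = 1.52/0.0284 = 53.4.

B* ≈ 283, H* ≈ 22.9, C* ≈ 53.4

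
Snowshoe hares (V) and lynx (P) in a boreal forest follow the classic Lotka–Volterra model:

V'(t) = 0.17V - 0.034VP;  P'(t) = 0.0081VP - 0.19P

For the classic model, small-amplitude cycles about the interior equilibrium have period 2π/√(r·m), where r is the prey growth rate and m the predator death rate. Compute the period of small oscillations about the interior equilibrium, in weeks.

T ≈ 35 weeks

Here r = 0.17 and m = 0.19, so r·m = 0.0323.
ω = √0.0323 = 0.18 per week, hence T = 2π/ω ≈ 35 weeks.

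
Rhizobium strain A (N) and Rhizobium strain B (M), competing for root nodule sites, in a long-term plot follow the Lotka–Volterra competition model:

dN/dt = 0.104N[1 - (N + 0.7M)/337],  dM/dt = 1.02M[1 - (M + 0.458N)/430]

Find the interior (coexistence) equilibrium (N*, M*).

N* ≈ 53, M* ≈ 406

Setting both brackets to zero gives the nullclines N + 0.7M = 337 and 0.458N + M = 430.
Substituting M = 430 - 0.458N into the first: N(1 - 0.7·0.458) = 337 - 0.7·430.
So N* = 36/0.679 = 53, and then M* = 430 - 0.458·53 = 406.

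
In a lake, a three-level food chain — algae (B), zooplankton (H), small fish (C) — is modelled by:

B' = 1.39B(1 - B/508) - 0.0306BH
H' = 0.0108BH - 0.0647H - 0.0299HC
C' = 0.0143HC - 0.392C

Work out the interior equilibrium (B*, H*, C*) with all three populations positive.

B* ≈ 201, H* ≈ 27.4, C* ≈ 70.6

From dC/dt = 0: 0.0143H* = 0.392, so H* = 27.4.
From dB/dt = 0: 1.39(1 - B*/508) = 0.0306·27.4, giving B* = 508·(1 - 0.603) = 201.
From dH/dt = 0: 0.0108·201 - 0.0647 = 0.0299C*, so C* = 2.11/0.0299 = 70.6.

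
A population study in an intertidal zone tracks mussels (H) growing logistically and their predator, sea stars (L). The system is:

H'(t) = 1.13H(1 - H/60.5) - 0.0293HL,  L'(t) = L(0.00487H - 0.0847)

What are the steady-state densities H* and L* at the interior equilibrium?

From dL/dt = 0 with L > 0: 0.00487H* = 0.0847, so H* = 17.4.
Substitute into dH/dt = 0: 1.13(1 - 17.4/60.5) = 0.0293L*.
The bracket is 0.713, giving L* = 0.805/0.0293 = 27.5.

H* ≈ 17.4, L* ≈ 27.5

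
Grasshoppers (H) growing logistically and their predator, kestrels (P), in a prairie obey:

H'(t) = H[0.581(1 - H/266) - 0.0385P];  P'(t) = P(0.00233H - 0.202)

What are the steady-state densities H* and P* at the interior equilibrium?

H* ≈ 86.7, P* ≈ 10.2

From dP/dt = 0 with P > 0: 0.00233H* = 0.202, so H* = 86.7.
Substitute into dH/dt = 0: 0.581(1 - 86.7/266) = 0.0385P*.
The bracket is 0.674, giving P* = 0.392/0.0385 = 10.2.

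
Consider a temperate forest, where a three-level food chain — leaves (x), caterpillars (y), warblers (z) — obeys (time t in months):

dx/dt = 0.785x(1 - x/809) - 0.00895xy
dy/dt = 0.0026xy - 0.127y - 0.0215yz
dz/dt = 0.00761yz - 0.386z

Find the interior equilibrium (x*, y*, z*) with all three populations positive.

x* ≈ 341, y* ≈ 50.7, z* ≈ 35.3

From dz/dt = 0: 0.00761y* = 0.386, so y* = 50.7.
From dx/dt = 0: 0.785(1 - x*/809) = 0.00895·50.7, giving x* = 809·(1 - 0.578) = 341.
From dy/dt = 0: 0.0026·341 - 0.127 = 0.0215z*, so z* = 0.76/0.0215 = 35.3.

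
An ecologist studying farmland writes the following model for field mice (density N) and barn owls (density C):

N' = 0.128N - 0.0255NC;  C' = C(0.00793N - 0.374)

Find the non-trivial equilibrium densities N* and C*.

Set dC/dt = 0 with C > 0: 0.00793N - 0.374 = 0, so N* = 0.374/0.00793 = 47.2.
Set dN/dt = 0 with N > 0: 0.128 - 0.0255C = 0, so C* = 0.128/0.0255 = 5.02.

N* ≈ 47.2, C* ≈ 5.02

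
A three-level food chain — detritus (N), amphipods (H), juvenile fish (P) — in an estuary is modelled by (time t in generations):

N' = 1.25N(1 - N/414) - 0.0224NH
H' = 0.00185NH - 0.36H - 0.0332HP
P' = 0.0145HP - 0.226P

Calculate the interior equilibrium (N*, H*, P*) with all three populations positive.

N* ≈ 298, H* ≈ 15.6, P* ≈ 5.78

From dP/dt = 0: 0.0145H* = 0.226, so H* = 15.6.
From dN/dt = 0: 1.25(1 - N*/414) = 0.0224·15.6, giving N* = 414·(1 - 0.279) = 298.
From dH/dt = 0: 0.00185·298 - 0.36 = 0.0332P*, so P* = 0.192/0.0332 = 5.78.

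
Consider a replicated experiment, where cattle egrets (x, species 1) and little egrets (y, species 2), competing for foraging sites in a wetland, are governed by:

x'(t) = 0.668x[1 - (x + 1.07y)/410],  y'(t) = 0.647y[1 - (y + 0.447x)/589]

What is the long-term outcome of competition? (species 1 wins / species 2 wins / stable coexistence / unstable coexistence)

Compare the nullcline intercepts: K1/α12 = 410/1.07 = 383 < K2 = 589; K2/α21 = 589/0.447 = 1320 > K1 = 410.
Since the inequalities point opposite ways, species 2 can invade but species 1 cannot.

species 2 excludes species 1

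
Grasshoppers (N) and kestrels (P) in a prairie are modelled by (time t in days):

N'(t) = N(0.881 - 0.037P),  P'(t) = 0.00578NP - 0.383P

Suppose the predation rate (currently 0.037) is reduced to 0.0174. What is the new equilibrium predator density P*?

P* ≈ 50.6

At the interior fixed point, setting dN/dt = 0 with N > 0 fixes P* = (prey growth rate)/(NP coefficient) — independent of the other coefficients.
With the change, P* = 0.881/0.0174 = 50.6; it rises from 23.8.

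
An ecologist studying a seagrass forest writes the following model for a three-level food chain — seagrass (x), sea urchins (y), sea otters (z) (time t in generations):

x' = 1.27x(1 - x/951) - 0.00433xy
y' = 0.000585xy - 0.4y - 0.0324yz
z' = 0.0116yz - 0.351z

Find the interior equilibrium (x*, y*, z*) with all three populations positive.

x* ≈ 853, y* ≈ 30.3, z* ≈ 3.05

From dz/dt = 0: 0.0116y* = 0.351, so y* = 30.3.
From dx/dt = 0: 1.27(1 - x*/951) = 0.00433·30.3, giving x* = 951·(1 - 0.103) = 853.
From dy/dt = 0: 0.000585·853 - 0.4 = 0.0324z*, so z* = 0.0989/0.0324 = 3.05.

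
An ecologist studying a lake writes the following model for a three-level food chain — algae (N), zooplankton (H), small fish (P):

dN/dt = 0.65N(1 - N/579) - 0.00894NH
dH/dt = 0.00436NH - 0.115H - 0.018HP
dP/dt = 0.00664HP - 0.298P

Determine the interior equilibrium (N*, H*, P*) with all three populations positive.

N* ≈ 222, H* ≈ 44.9, P* ≈ 47.3

From dP/dt = 0: 0.00664H* = 0.298, so H* = 44.9.
From dN/dt = 0: 0.65(1 - N*/579) = 0.00894·44.9, giving N* = 579·(1 - 0.617) = 222.
From dH/dt = 0: 0.00436·222 - 0.115 = 0.018P*, so P* = 0.851/0.018 = 47.3.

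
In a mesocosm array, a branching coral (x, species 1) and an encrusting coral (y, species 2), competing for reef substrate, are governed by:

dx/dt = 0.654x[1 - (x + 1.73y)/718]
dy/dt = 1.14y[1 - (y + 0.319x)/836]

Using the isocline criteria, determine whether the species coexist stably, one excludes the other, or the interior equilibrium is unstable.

species 2 excludes species 1

Compare the nullcline intercepts: K1/α12 = 718/1.73 = 415 < K2 = 836; K2/α21 = 836/0.319 = 2620 > K1 = 718.
Since the inequalities point opposite ways, species 2 can invade but species 1 cannot.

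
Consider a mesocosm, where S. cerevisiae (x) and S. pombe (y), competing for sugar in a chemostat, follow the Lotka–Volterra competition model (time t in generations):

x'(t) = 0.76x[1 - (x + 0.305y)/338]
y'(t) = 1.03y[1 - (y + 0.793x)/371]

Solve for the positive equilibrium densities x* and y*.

Setting both brackets to zero gives the nullclines x + 0.305y = 338 and 0.793x + y = 371.
Substituting y = 371 - 0.793x into the first: x(1 - 0.305·0.793) = 338 - 0.305·371.
So x* = 225/0.758 = 297, and then y* = 371 - 0.793·297 = 136.

x* ≈ 297, y* ≈ 136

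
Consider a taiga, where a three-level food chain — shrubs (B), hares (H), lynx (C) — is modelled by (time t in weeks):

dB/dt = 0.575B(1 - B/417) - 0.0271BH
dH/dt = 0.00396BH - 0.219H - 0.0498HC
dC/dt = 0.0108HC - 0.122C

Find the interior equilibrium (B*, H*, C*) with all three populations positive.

From dC/dt = 0: 0.0108H* = 0.122, so H* = 11.3.
From dB/dt = 0: 0.575(1 - B*/417) = 0.0271·11.3, giving B* = 417·(1 - 0.532) = 195.
From dH/dt = 0: 0.00396·195 - 0.219 = 0.0498C*, so C* = 0.553/0.0498 = 11.1.

B* ≈ 195, H* ≈ 11.3, C* ≈ 11.1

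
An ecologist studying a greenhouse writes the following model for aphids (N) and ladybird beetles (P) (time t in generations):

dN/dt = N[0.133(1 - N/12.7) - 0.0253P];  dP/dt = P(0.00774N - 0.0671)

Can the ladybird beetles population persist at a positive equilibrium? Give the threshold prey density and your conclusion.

The predator equation gives dP/dt > 0 only when N > 0.0671/0.00774 = 8.67.
Without the predator, N → K = 12.7. Since 12.7 > 8.67, the predator can invade and persist.

Threshold N = 8.67; K > 8.67, so yes, the predator persists.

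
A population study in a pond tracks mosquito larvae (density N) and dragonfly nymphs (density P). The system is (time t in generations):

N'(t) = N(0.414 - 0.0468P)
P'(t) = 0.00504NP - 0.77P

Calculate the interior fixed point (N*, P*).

N* ≈ 153, P* ≈ 8.85

Set dP/dt = 0 with P > 0: 0.00504N - 0.77 = 0, so N* = 0.77/0.00504 = 153.
Set dN/dt = 0 with N > 0: 0.414 - 0.0468P = 0, so P* = 0.414/0.0468 = 8.85.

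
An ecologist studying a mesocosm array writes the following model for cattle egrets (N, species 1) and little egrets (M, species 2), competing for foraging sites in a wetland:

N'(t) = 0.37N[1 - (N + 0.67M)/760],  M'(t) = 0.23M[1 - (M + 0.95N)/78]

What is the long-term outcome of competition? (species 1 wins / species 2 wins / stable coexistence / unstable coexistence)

species 1 excludes species 2

Compare the nullcline intercepts: K1/α12 = 760/0.67 = 1130 > K2 = 78; K2/α21 = 78/0.95 = 82.1 < K1 = 760.
Since the inequalities point opposite ways, species 1 can invade but species 2 cannot.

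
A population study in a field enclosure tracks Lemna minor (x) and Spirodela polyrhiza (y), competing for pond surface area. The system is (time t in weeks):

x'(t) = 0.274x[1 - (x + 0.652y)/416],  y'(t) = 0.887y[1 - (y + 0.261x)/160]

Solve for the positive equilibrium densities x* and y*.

x* ≈ 376, y* ≈ 62

Setting both brackets to zero gives the nullclines x + 0.652y = 416 and 0.261x + y = 160.
Substituting y = 160 - 0.261x into the first: x(1 - 0.652·0.261) = 416 - 0.652·160.
So x* = 312/0.83 = 376, and then y* = 160 - 0.261·376 = 62.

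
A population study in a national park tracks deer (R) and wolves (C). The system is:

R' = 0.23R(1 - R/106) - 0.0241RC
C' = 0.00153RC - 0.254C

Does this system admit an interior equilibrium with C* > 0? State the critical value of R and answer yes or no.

Threshold R = 166; K < 166, so no, the predator goes extinct.

The predator equation gives dC/dt > 0 only when R > 0.254/0.00153 = 166.
Without the predator, R → K = 106. Since 106 < 166, the predator cannot invade.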